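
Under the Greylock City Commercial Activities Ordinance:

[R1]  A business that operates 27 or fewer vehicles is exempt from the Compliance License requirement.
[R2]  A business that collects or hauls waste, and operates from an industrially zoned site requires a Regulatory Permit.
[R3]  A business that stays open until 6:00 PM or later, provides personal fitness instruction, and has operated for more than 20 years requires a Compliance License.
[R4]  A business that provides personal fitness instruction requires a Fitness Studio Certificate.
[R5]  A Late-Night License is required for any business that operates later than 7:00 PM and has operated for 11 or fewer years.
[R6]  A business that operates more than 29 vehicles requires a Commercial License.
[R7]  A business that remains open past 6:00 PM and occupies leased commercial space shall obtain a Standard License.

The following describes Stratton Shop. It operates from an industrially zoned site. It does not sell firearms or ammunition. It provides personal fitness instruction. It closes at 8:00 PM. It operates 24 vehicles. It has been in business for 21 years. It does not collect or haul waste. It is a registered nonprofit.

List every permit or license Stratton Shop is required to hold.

[R1] vehicles 24 ≤ 27 → exempt from Compliance License.
[R2] does not collect or haul waste; operates from an industrially zoned site → Regulatory Permit not required.
[R3] closes 8:00 PM, after 6:00 PM; provides personal fitness instruction; years in business 21 > 20 → Compliance License required.
[R4] provides personal fitness instruction → Fitness Studio Certificate required.
[R5] closes 8:00 PM, after 7:00 PM; years in business 21 > 11 → Late-Night License not required.
[R6] vehicles 24 ≤ 29 → Commercial License not required.
[R7] closes 8:00 PM, after 6:00 PM; operates from an industrially zoned site (not: occupies leased commercial space) → Standard License not required.

Fitness Studio Certificate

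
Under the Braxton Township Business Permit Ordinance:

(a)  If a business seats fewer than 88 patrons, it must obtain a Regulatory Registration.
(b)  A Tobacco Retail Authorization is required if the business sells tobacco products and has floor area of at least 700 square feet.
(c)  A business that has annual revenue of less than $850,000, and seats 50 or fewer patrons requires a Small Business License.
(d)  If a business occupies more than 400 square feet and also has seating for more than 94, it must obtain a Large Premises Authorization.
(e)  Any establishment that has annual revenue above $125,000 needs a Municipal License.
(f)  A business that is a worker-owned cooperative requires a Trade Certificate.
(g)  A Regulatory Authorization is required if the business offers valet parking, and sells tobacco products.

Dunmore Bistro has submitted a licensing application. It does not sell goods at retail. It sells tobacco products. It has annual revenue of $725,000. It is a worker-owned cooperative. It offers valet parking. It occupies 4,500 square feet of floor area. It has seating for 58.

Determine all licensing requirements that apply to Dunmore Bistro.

(a) seating 58 < 88 → Regulatory Registration required.
(b) sells tobacco products; floor area 4,500 square feet ≥ 700 square feet → Tobacco Retail Authorization required.
(c) revenue $725,000 < $850,000; seating 58 > 50 → Small Business License not required.
(d) floor area 4,500 square feet > 400 square feet; seating 58 ≤ 94 → Large Premises Authorization not required.
(e) revenue $725,000 > $125,000 → Municipal License required.
(f) is a worker-owned cooperative → Trade Certificate required.
(g) offers valet parking; sells tobacco products → Regulatory Authorization required.

Municipal License, Regulatory Authorization, Regulatory Registration, Tobacco Retail Authorization, Trade Certificate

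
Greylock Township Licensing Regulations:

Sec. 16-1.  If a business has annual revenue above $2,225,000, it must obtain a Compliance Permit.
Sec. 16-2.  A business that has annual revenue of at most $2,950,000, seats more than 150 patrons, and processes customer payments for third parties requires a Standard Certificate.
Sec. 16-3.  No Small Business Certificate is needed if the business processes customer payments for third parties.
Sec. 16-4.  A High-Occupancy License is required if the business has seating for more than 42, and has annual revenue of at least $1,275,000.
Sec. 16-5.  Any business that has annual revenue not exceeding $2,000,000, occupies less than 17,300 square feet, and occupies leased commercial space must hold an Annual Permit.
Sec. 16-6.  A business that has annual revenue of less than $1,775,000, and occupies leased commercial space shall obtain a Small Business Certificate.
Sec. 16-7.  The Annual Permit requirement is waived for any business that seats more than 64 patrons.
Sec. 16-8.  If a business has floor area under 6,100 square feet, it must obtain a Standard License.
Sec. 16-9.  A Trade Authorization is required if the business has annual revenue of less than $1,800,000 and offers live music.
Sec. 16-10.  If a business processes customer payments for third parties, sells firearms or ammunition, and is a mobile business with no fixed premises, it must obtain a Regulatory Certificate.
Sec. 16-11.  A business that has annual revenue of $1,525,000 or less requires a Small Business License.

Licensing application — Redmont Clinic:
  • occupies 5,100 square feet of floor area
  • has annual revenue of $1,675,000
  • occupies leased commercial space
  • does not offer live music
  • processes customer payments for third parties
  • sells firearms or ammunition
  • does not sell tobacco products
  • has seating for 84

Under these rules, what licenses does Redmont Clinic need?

Sec. 16-1. revenue $1,675,000 ≤ $2,225,000 → Compliance Permit not required.
Sec. 16-2. revenue $1,675,000 ≤ $2,950,000; seating 84 ≤ 150; processes customer payments for third parties → Standard Certificate not required.
Sec. 16-3. processes customer payments for third parties → exempt from Small Business Certificate.
Sec. 16-4. seating 84 > 42; revenue $1,675,000 ≥ $1,275,000 → High-Occupancy License required.
Sec. 16-5. revenue $1,675,000 ≤ $2,000,000; floor area 5,100 square feet < 17,300 square feet; occupies leased commercial space → Annual Permit required.
Sec. 16-6. revenue $1,675,000 < $1,775,000; occupies leased commercial space → Small Business Certificate required.
Sec. 16-7. seating 84 > 64 → exempt from Annual Permit.
Sec. 16-8. floor area 5,100 square feet < 6,100 square feet → Standard License required.
Sec. 16-9. revenue $1,675,000 < $1,800,000; does not offer live music → Trade Authorization not required.
Sec. 16-10. processes customer payments for third parties; sells firearms or ammunition; occupies leased commercial space (not: is a mobile business with no fixed premises) → Regulatory Certificate not required.
Sec. 16-11. revenue $1,675,000 > $1,525,000 → Small Business License not required.

High-Occupancy License, Standard License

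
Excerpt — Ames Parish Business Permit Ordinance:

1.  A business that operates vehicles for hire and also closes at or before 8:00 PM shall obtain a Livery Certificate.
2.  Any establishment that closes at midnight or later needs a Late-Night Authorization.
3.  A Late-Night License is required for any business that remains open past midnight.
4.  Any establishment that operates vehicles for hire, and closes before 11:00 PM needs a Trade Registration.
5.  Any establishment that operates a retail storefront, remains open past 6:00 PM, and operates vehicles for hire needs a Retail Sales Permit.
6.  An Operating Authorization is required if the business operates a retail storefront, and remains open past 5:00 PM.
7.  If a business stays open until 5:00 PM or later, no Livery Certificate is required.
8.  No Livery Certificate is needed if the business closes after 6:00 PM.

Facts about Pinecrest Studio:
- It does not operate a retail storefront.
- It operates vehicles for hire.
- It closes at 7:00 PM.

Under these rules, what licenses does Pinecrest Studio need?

Trade Registration

1. operates vehicles for hire; closes 7:00 PM, at/before 8:00 PM → Livery Certificate required.
2. closes 7:00 PM, at/before midnight → Late-Night Authorization not required.
3. closes 7:00 PM, at/before midnight → Late-Night License not required.
4. operates vehicles for hire; closes 7:00 PM, at/before 11:00 PM → Trade Registration required.
5. does not operate a retail storefront; closes 7:00 PM, after 6:00 PM; operates vehicles for hire → Retail Sales Permit not required.
6. does not operate a retail storefront; closes 7:00 PM, after 5:00 PM → Operating Authorization not required.
7. closes 7:00 PM, after 5:00 PM → exempt from Livery Certificate.
8. closes 7:00 PM, after 6:00 PM → exempt from Livery Certificate.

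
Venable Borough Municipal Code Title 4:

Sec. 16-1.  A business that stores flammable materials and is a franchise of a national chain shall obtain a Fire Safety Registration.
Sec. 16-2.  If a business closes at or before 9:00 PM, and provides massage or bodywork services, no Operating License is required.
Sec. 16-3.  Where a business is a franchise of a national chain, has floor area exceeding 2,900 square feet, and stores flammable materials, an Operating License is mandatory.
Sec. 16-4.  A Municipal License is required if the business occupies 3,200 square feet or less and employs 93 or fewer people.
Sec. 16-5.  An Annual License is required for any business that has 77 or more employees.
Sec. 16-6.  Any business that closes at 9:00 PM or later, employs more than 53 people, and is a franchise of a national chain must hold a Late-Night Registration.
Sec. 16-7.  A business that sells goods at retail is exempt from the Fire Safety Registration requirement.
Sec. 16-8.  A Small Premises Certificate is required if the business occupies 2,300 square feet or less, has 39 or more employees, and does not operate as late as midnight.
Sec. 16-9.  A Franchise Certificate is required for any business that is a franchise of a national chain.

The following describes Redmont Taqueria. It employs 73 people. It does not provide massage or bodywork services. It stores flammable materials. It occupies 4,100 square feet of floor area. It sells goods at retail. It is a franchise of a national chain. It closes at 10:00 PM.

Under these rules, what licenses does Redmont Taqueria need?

Sec. 16-1. stores flammable materials; is a franchise of a national chain → Fire Safety Registration required.
Sec. 16-2. closes 10:00 PM, after 9:00 PM; does not provide massage or bodywork services → Operating License exemption does not apply.
Sec. 16-3. is a franchise of a national chain; floor area 4,100 square feet > 2,900 square feet; stores flammable materials → Operating License required.
Sec. 16-4. floor area 4,100 square feet > 3,200 square feet; employees 73 ≤ 93 → Municipal License not required.
Sec. 16-5. employees 73 < 77 → Annual License not required.
Sec. 16-6. closes 10:00 PM, after 9:00 PM; employees 73 > 53; is a franchise of a national chain → Late-Night Registration required.
Sec. 16-7. sells goods at retail → exempt from Fire Safety Registration.
Sec. 16-8. floor area 4,100 square feet > 2,300 square feet; employees 73 ≥ 39; closes 10:00 PM, at/before midnight → Small Premises Certificate not required.
Sec. 16-9. is a franchise of a national chain → Franchise Certificate required.

Franchise Certificate, Late-Night Registration, Operating License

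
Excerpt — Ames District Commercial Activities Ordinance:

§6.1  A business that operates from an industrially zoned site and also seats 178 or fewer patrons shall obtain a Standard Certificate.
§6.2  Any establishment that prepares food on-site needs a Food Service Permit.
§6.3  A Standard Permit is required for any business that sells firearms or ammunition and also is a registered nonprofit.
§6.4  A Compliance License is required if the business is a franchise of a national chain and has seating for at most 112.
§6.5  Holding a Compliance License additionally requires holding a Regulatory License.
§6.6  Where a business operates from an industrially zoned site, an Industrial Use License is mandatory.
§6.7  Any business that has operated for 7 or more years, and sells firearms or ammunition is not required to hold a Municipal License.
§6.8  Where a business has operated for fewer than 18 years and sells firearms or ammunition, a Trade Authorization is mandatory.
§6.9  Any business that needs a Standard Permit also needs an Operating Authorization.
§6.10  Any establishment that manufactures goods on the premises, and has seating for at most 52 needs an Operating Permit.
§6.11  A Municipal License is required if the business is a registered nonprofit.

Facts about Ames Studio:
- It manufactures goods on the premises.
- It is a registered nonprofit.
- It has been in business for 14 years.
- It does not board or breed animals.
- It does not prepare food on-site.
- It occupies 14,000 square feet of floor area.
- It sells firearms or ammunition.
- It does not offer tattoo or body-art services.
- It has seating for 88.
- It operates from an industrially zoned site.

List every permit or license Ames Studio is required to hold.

Industrial Use License, Operating Authorization, Standard Certificate, Standard Permit, Trade Authorization

§6.1 operates from an industrially zoned site; seating 88 ≤ 178 → Standard Certificate required.
§6.2 does not prepare food on-site → Food Service Permit not required.
§6.3 sells firearms or ammunition; is a registered nonprofit → Standard Permit required.
§6.4 is a registered nonprofit (not: is a franchise of a national chain); seating 88 ≤ 112 → Compliance License not required.
§6.5 Compliance License is not required → no effect.
§6.6 operates from an industrially zoned site → Industrial Use License required.
§6.7 years in business 14 ≥ 7; sells firearms or ammunition → exempt from Municipal License.
§6.8 years in business 14 < 18; sells firearms or ammunition → Trade Authorization required.
§6.9 Standard Permit is required → Operating Authorization also required.
§6.10 manufactures goods on the premises; seating 88 > 52 → Operating Permit not required.
§6.11 is a registered nonprofit → Municipal License required.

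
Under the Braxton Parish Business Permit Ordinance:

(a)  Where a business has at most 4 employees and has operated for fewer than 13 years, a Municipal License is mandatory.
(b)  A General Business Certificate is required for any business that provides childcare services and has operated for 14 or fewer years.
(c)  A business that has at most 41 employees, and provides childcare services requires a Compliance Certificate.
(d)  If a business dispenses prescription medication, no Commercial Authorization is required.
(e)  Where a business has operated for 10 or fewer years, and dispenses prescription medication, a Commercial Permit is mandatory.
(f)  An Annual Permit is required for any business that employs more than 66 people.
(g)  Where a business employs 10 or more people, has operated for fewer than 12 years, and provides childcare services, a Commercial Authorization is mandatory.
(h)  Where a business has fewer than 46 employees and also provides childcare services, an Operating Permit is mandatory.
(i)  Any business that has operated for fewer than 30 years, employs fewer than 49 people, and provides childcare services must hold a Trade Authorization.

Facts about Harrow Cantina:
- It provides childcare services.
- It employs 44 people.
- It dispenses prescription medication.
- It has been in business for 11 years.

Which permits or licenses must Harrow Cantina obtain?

(a) employees 44 > 4; years in business 11 < 13 → Municipal License not required.
(b) provides childcare services; years in business 11 ≤ 14 → General Business Certificate required.
(c) employees 44 > 41; provides childcare services → Compliance Certificate not required.
(d) dispenses prescription medication → exempt from Commercial Authorization.
(e) years in business 11 > 10; dispenses prescription medication → Commercial Permit not required.
(f) employees 44 ≤ 66 → Annual Permit not required.
(g) employees 44 ≥ 10; years in business 11 < 12; provides childcare services → Commercial Authorization required.
(h) employees 44 < 46; provides childcare services → Operating Permit required.
(i) years in business 11 < 30; employees 44 < 49; provides childcare services → Trade Authorization required.

General Business Certificate, Operating Permit, Trade Authorization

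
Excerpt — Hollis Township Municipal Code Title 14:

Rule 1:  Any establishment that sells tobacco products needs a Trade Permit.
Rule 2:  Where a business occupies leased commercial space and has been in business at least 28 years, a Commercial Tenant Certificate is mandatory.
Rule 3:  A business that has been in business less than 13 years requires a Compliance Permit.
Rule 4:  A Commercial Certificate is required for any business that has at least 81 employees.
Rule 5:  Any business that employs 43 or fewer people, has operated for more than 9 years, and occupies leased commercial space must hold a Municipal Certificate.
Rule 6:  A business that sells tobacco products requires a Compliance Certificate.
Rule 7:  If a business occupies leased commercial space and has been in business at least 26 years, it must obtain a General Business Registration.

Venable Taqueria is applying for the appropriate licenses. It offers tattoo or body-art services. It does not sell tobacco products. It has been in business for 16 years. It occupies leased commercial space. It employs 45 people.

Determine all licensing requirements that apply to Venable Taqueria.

None

Rule 1: does not sell tobacco products → Trade Permit not required.
Rule 2: occupies leased commercial space; years in business 16 < 28 → Commercial Tenant Certificate not required.
Rule 3: years in business 16 ≥ 13 → Compliance Permit not required.
Rule 4: employees 45 < 81 → Commercial Certificate not required.
Rule 5: employees 45 > 43; years in business 16 > 9; occupies leased commercial space → Municipal Certificate not required.
Rule 6: does not sell tobacco products → Compliance Certificate not required.
Rule 7: occupies leased commercial space; years in business 16 < 26 → General Business Registration not required.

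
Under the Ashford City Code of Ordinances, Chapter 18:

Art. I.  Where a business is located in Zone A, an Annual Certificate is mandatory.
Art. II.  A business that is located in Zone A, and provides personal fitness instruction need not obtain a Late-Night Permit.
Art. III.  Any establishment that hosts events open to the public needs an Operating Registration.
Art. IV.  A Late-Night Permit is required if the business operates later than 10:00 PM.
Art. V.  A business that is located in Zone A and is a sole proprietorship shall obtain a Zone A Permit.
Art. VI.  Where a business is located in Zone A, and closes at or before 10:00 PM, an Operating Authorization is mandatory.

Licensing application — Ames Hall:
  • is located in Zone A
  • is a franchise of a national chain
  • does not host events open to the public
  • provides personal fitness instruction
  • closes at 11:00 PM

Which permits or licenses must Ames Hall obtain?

Art. I. is located in Zone A → Annual Certificate required.
Art. II. is located in Zone A; provides personal fitness instruction → exempt from Late-Night Permit.
Art. III. does not host events open to the public → Operating Registration not required.
Art. IV. closes 11:00 PM, after 10:00 PM → Late-Night Permit required.
Art. V. is located in Zone A; is a franchise of a national chain (not: is a sole proprietorship) → Zone A Permit not required.
Art. VI. is located in Zone A; closes 11:00 PM, after 10:00 PM → Operating Authorization not required.

Annual Certificate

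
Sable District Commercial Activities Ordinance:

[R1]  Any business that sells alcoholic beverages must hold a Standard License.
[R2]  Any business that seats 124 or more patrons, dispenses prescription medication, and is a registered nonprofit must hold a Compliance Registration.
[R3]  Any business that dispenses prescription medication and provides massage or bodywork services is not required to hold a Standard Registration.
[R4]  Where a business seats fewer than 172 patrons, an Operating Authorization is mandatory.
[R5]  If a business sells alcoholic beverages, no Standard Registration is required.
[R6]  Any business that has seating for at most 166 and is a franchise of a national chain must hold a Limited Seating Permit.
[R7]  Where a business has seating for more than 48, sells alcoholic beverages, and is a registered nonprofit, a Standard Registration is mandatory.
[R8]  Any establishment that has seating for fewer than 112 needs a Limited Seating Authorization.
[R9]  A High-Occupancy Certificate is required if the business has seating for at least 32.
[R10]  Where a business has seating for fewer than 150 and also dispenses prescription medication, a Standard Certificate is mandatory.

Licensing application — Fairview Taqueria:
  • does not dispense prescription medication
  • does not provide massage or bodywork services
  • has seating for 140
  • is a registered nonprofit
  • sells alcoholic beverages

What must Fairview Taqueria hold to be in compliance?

High-Occupancy Certificate, Operating Authorization, Standard License

[R1] sells alcoholic beverages → Standard License required.
[R2] seating 140 ≥ 124; does not dispense prescription medication; is a registered nonprofit → Compliance Registration not required.
[R3] does not dispense prescription medication; does not provide massage or bodywork services → Standard Registration exemption does not apply.
[R4] seating 140 < 172 → Operating Authorization required.
[R5] sells alcoholic beverages → exempt from Standard Registration.
[R6] seating 140 ≤ 166; is a registered nonprofit (not: is a franchise of a national chain) → Limited Seating Permit not required.
[R7] seating 140 > 48; sells alcoholic beverages; is a registered nonprofit → Standard Registration required.
[R8] seating 140 ≥ 112 → Limited Seating Authorization not required.
[R9] seating 140 ≥ 32 → High-Occupancy Certificate required.
[R10] seating 140 < 150; does not dispense prescription medication → Standard Certificate not required.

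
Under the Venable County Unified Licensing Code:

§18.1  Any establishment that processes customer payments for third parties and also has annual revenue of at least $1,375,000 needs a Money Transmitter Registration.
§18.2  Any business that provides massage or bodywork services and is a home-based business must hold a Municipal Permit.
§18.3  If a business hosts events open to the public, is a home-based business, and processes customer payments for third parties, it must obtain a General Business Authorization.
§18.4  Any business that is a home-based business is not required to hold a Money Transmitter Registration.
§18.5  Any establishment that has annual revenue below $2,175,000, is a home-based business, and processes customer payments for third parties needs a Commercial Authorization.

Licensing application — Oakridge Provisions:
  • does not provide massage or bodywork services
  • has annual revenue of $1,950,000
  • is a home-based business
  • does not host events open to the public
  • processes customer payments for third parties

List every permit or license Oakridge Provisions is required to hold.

§18.1 processes customer payments for third parties; revenue $1,950,000 ≥ $1,375,000 → Money Transmitter Registration required.
§18.2 does not provide massage or bodywork services; is a home-based business → Municipal Permit not required.
§18.3 does not host events open to the public; is a home-based business; processes customer payments for third parties → General Business Authorization not required.
§18.4 is a home-based business → exempt from Money Transmitter Registration.
§18.5 revenue $1,950,000 < $2,175,000; is a home-based business; processes customer payments for third parties → Commercial Authorization required.

Commercial Authorization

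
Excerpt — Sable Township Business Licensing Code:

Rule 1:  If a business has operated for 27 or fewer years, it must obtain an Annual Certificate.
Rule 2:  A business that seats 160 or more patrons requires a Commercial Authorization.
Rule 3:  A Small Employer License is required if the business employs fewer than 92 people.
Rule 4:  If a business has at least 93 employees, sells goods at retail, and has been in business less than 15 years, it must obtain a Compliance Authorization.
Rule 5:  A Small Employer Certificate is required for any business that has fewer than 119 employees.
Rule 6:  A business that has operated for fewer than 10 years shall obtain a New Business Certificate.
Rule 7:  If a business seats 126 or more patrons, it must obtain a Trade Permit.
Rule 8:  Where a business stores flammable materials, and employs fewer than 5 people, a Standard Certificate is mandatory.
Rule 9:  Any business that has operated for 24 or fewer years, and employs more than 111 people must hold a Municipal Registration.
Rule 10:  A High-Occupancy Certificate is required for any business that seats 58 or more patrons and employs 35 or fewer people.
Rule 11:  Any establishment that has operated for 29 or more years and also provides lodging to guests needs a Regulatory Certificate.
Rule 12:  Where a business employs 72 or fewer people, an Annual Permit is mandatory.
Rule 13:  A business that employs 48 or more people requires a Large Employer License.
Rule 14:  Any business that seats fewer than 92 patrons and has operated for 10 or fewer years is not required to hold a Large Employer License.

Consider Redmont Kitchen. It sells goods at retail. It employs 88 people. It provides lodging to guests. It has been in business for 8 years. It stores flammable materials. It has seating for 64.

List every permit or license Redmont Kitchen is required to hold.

Annual Certificate, New Business Certificate, Small Employer Certificate, Small Employer License

Rule 1: years in business 8 ≤ 27 → Annual Certificate required.
Rule 2: seating 64 < 160 → Commercial Authorization not required.
Rule 3: employees 88 < 92 → Small Employer License required.
Rule 4: employees 88 < 93; sells goods at retail; years in business 8 < 15 → Compliance Authorization not required.
Rule 5: employees 88 < 119 → Small Employer Certificate required.
Rule 6: years in business 8 < 10 → New Business Certificate required.
Rule 7: seating 64 < 126 → Trade Permit not required.
Rule 8: stores flammable materials; employees 88 ≥ 5 → Standard Certificate not required.
Rule 9: years in business 8 ≤ 24; employees 88 ≤ 111 → Municipal Registration not required.
Rule 10: seating 64 ≥ 58; employees 88 > 35 → High-Occupancy Certificate not required.
Rule 11: years in business 8 < 29; provides lodging to guests → Regulatory Certificate not required.
Rule 12: employees 88 > 72 → Annual Permit not required.
Rule 13: employees 88 ≥ 48 → Large Employer License required.
Rule 14: seating 64 < 92; years in business 8 ≤ 10 → exempt from Large Employer License.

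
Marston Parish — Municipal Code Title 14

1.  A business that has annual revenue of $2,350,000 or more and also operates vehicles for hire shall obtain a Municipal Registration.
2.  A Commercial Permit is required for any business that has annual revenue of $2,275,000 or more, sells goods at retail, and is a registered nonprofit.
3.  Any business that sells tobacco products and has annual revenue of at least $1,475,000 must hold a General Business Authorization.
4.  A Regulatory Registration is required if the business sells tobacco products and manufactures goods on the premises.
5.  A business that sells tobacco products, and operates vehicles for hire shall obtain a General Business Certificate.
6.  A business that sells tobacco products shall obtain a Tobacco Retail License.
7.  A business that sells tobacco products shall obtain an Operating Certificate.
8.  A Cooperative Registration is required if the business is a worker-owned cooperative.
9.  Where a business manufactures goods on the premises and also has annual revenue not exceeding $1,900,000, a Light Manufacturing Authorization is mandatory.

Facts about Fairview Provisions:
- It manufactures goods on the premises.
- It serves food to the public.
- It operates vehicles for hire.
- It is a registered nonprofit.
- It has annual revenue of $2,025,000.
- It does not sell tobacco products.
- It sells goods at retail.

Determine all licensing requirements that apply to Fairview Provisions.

None

1. revenue $2,025,000 < $2,350,000; operates vehicles for hire → Municipal Registration not required.
2. revenue $2,025,000 < $2,275,000; sells goods at retail; is a registered nonprofit → Commercial Permit not required.
3. does not sell tobacco products; revenue $2,025,000 ≥ $1,475,000 → General Business Authorization not required.
4. does not sell tobacco products; manufactures goods on the premises → Regulatory Registration not required.
5. does not sell tobacco products; operates vehicles for hire → General Business Certificate not required.
6. does not sell tobacco products → Tobacco Retail License not required.
7. does not sell tobacco products → Operating Certificate not required.
8. is a registered nonprofit (not: is a worker-owned cooperative) → Cooperative Registration not required.
9. manufactures goods on the premises; revenue $2,025,000 > $1,900,000 → Light Manufacturing Authorization not required.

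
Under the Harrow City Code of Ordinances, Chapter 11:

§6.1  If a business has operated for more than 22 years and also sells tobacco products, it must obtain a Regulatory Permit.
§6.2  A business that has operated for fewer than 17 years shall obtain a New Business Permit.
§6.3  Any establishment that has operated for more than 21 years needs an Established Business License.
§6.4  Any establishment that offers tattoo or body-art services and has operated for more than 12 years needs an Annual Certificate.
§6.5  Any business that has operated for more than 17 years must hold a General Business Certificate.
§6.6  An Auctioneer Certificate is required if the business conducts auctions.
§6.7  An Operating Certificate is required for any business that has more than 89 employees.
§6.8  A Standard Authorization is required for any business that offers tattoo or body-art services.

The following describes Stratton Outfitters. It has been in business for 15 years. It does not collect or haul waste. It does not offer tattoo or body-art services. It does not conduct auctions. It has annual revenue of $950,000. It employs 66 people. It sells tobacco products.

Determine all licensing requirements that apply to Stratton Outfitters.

§6.1 years in business 15 ≤ 22; sells tobacco products → Regulatory Permit not required.
§6.2 years in business 15 < 17 → New Business Permit required.
§6.3 years in business 15 ≤ 21 → Established Business License not required.
§6.4 does not offer tattoo or body-art services; years in business 15 > 12 → Annual Certificate not required.
§6.5 years in business 15 ≤ 17 → General Business Certificate not required.
§6.6 does not conduct auctions → Auctioneer Certificate not required.
§6.7 employees 66 ≤ 89 → Operating Certificate not required.
§6.8 does not offer tattoo or body-art services → Standard Authorization not required.

New Business Permit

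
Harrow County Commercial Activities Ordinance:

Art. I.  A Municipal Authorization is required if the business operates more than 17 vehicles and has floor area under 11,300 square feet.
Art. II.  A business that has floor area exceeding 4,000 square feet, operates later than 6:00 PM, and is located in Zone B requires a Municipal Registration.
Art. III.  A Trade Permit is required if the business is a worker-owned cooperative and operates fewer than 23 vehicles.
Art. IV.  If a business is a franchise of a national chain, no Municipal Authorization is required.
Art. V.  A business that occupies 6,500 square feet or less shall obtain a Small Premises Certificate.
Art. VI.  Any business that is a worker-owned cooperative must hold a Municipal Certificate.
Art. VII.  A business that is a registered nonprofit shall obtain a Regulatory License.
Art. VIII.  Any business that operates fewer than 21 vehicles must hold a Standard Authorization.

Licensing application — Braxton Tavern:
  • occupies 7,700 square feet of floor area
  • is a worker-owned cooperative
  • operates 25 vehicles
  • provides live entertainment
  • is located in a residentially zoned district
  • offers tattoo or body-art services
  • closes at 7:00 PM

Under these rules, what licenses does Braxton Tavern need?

Art. I. vehicles 25 > 17; floor area 7,700 square feet < 11,300 square feet → Municipal Authorization required.
Art. II. floor area 7,700 square feet > 4,000 square feet; closes 7:00 PM, after 6:00 PM; is located in a residentially zoned district (not: is located in Zone B) → Municipal Registration not required.
Art. III. is a worker-owned cooperative; vehicles 25 ≥ 23 → Trade Permit not required.
Art. IV. is a worker-owned cooperative (not: is a franchise of a national chain) → Municipal Authorization exemption does not apply.
Art. V. floor area 7,700 square feet > 6,500 square feet → Small Premises Certificate not required.
Art. VI. is a worker-owned cooperative → Municipal Certificate required.
Art. VII. is a worker-owned cooperative (not: is a registered nonprofit) → Regulatory License not required.
Art. VIII. vehicles 25 ≥ 21 → Standard Authorization not required.

Municipal Authorization, Municipal Certificate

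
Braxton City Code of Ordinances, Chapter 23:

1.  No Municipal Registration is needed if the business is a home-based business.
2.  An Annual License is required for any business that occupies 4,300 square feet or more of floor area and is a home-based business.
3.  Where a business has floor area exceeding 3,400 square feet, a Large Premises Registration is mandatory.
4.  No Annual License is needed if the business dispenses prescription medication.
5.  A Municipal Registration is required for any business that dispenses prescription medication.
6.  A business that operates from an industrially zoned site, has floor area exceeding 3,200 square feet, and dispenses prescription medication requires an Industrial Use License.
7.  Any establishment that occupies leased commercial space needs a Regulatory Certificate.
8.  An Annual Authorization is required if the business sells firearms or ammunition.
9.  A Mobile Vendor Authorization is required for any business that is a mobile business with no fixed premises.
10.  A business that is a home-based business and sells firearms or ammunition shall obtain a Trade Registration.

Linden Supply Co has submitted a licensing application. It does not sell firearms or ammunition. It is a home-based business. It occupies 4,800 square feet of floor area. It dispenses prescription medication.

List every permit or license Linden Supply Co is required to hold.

1. is a home-based business → exempt from Municipal Registration.
2. floor area 4,800 square feet ≥ 4,300 square feet; is a home-based business → Annual License required.
3. floor area 4,800 square feet > 3,400 square feet → Large Premises Registration required.
4. dispenses prescription medication → exempt from Annual License.
5. dispenses prescription medication → Municipal Registration required.
6. is a home-based business (not: operates from an industrially zoned site); floor area 4,800 square feet > 3,200 square feet; dispenses prescription medication → Industrial Use License not required.
7. is a home-based business (not: occupies leased commercial space) → Regulatory Certificate not required.
8. does not sell firearms or ammunition → Annual Authorization not required.
9. is a home-based business (not: is a mobile business with no fixed premises) → Mobile Vendor Authorization not required.
10. is a home-based business; does not sell firearms or ammunition → Trade Registration not required.

Large Premises Registration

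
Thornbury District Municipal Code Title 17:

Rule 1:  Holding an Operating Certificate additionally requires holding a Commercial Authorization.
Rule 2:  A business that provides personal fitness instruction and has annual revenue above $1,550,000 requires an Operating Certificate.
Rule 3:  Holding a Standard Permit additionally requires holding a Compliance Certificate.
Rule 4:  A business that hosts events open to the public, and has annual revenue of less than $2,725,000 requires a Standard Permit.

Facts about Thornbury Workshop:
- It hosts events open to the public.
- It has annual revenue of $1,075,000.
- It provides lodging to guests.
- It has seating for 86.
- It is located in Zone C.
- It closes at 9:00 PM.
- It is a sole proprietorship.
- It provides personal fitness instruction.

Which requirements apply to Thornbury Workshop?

Compliance Certificate, Standard Permit

Rule 1: Operating Certificate is not required → no effect.
Rule 2: provides personal fitness instruction; revenue $1,075,000 ≤ $1,550,000 → Operating Certificate not required.
Rule 3: Standard Permit is required → Compliance Certificate also required.
Rule 4: hosts events open to the public; revenue $1,075,000 < $2,725,000 → Standard Permit required.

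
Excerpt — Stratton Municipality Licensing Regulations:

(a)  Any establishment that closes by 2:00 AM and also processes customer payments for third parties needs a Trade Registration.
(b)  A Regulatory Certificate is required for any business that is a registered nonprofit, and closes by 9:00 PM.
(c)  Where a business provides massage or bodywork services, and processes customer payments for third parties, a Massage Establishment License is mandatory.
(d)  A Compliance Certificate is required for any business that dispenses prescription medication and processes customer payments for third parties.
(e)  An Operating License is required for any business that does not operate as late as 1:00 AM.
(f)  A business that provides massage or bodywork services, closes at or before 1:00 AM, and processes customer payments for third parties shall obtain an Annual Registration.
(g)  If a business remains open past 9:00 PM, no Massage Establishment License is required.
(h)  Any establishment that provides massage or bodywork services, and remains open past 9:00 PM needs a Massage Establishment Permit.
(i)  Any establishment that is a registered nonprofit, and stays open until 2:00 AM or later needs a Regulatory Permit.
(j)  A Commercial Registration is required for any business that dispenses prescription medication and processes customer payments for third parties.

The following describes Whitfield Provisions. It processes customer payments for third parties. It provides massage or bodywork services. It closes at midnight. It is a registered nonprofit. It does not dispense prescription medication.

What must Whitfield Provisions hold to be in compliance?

(a) closes midnight, at/before 2:00 AM; processes customer payments for third parties → Trade Registration required.
(b) is a registered nonprofit; closes midnight, after 9:00 PM → Regulatory Certificate not required.
(c) provides massage or bodywork services; processes customer payments for third parties → Massage Establishment License required.
(d) does not dispense prescription medication; processes customer payments for third parties → Compliance Certificate not required.
(e) closes midnight, at/before 1:00 AM → Operating License required.
(f) provides massage or bodywork services; closes midnight, at/before 1:00 AM; processes customer payments for third parties → Annual Registration required.
(g) closes midnight, after 9:00 PM → exempt from Massage Establishment License.
(h) provides massage or bodywork services; closes midnight, after 9:00 PM → Massage Establishment Permit required.
(i) is a registered nonprofit; closes midnight, at/before 2:00 AM → Regulatory Permit not required.
(j) does not dispense prescription medication; processes customer payments for third parties → Commercial Registration not required.

Annual Registration, Massage Establishment Permit, Operating License, Trade Registration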